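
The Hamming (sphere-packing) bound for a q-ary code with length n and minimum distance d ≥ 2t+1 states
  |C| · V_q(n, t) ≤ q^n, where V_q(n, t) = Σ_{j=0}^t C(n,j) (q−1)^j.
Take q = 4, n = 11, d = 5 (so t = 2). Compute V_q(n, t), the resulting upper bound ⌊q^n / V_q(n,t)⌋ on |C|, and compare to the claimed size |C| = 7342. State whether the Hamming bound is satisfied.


V_q(n, t) = 529, q^n = 4194304, Hamming bound = 7928, |C| = 7342 ≤ bound (satisfied).

Step 1: Compute V_q(n, t) = Σ_{j=0}^2 C(n, j) (q−1)^j.
  j = 0: C(11,0)·(3)^0 = 1·1 = 1.
  j = 1: C(11,1)·(3)^1 = 11·3 = 33.
  j = 2: C(11,2)·(3)^2 = 55·9 = 495.
  V_q(n, t) = 1 + 33 + 495 = 529.
Step 2: q^n = 4^11 = 4194304.
Step 3: Hamming bound ⌊q^n / V_q(n,t)⌋ = ⌊4194304/529⌋ = 7928.
Step 4: Compare |C| = 7342 to 7928: satisfied.
The claimed |C| lies below the Hamming bound.


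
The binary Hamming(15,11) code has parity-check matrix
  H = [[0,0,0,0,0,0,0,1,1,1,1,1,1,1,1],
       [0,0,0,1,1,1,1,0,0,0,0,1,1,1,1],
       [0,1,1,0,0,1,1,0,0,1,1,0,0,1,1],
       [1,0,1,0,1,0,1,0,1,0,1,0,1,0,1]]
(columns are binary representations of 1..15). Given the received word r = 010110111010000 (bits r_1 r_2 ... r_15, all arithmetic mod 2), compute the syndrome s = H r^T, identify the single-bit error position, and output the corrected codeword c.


s = (1, 1, 1, 0)^T, error position = 14, corrected codeword c = 010110111010010

Compute s = H r^T mod 2 one row at a time:
  s_1 = 1 + 1 + 0 + 1 + 0 + 0 + 0 + 0 = 3 ≡ 1 (mod 2).
  s_2 = 1 + 1 + 0 + 1 + 0 + 0 + 0 + 0 = 3 ≡ 1 (mod 2).
  s_3 = 1 + 0 + 0 + 1 + 0 + 1 + 0 + 0 = 3 ≡ 1 (mod 2).
  s_4 = 0 + 0 + 1 + 1 + 1 + 1 + 0 + 0 = 4 ≡ 0 (mod 2).
s = (1, 1, 1, 0)^T — this equals column 14 of H (binary 1110), so error is at position 14.
Correct: flip bit 14 of r = 010110111010000 to get c = 010110111010010.


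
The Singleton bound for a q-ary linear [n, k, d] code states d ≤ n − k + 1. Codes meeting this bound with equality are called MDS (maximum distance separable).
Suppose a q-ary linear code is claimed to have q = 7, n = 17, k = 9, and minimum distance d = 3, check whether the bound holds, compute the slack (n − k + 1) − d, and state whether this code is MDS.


Singleton RHS = n − k + 1 = 9, slack = 6, bound satisfied, not MDS.

Singleton bound: d ≤ n − k + 1.
Here n = 17, k = 9, so n − k + 1 = 9.
Given d = 3, check d ≤ 9: YES.
Slack = (n − k + 1) − d = 6.
The code is NOT MDS (slack = 6 > 0).
Description: the claimed parameters are [17, 9, 3]_7; such a code would be non-MDS.


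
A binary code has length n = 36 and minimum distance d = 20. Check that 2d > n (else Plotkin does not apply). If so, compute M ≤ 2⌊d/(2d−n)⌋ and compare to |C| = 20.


Plotkin bound M ≤ 10; given |C| = 20 > bound (violated).

Check applicability: 2d = 40, n = 36.
2d − n = 4 > 0, so Plotkin applies.
Compute d/(2d−n) = 20/4 ≈ 5.0000.
⌊d/(2d−n)⌋ = 5.
Plotkin bound: M ≤ 2·5 = 10.
Given |C| = 20, check: VIOLATED.
This |C| is above the Plotkin bound, so no binary code with n = 36, d = 20 and 20 codewords exists.


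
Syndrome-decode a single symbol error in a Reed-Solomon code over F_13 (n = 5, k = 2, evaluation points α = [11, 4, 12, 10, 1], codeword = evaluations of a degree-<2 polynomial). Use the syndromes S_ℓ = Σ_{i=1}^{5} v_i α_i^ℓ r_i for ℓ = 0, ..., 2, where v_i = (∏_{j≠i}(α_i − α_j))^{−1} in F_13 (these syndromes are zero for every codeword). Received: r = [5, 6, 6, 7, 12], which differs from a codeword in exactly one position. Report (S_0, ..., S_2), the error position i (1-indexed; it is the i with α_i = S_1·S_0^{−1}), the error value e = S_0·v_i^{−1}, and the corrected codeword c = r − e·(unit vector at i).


S = (6, 7, 6), error at position 3, error magnitude e = 3, c = [5, 6, 3, 7, 12].

Step 1: column multipliers v_i = (∏_{j≠i}(α_i − α_j))^{−1} mod 13.
  i = 1 (α = 11): (11−4)(11−12)(11−10)(11−1) = 7·(−1)·1·10 = −70 ≡ 8, so v_1 = 8^{−1} = 5 (mod 13).
  i = 2 (α = 4): (4−11)(4−12)(4−10)(4−1) = (−7)·(−8)·(−6)·3 = −1008 ≡ 6, so v_2 = 6^{−1} = 11 (mod 13).
  i = 3 (α = 12): (12−11)(12−4)(12−10)(12−1) = 1·8·2·11 = 176 ≡ 7, so v_3 = 7^{−1} = 2 (mod 13).
  i = 4 (α = 10): (10−11)(10−4)(10−12)(10−1) = (−1)·6·(−2)·9 = 108 ≡ 4, so v_4 = 4^{−1} = 10 (mod 13).
  i = 5 (α = 1): (1−11)(1−4)(1−12)(1−10) = (−10)·(−3)·(−11)·(−9) = 2970 ≡ 6, so v_5 = 6^{−1} = 11 (mod 13).
  v = [5, 11, 2, 10, 11].
Step 2: syndromes of r = [5, 6, 6, 7, 12] (all sums mod 13).
  S_0 = Σ v_i r_i = 5·5 + 11·6 + 2·6 + 10·7 + 11·12 = 305 ≡ 6.
  S_1 = Σ v_i α_i r_i = 5·11·5 + 11·4·6 + 2·12·6 + 10·10·7 + 11·1·12 = 1515 ≡ 7.
  α_i^2 mod 13 = [4, 3, 1, 9, 1].
  S_2 = Σ v_i α_i^2 r_i = 5·4·5 + 11·3·6 + 2·1·6 + 10·9·7 + 11·1·12 = 1072 ≡ 6.
  S = (6, 7, 6) ≠ 0, so r is not a codeword (an error is present).
Step 3: locate the error. For a single error e at position i, S_ℓ = v_i·e·α_i^ℓ, so α_err = S_1/S_0.
  S_0^{−1} = 6^{−1} = 11 (mod 13), so α_err = 7·11 = 77 ≡ 12 = α_3. Error position i = 3.
  Consistency check: S_2/S_1 = 6·2 = 12 ≡ 12 = α_err ✓ (single-error assumption holds).
Step 4: error magnitude e = S_0/v_3 = S_0·∏_{j≠3}(α_3 − α_j) = 6·7 = 42 ≡ 3 (mod 13).
Step 5: correct position 3: c_3 = r_3 − e = 6 − 3 ≡ 3 (mod 13). Hence c = [5, 6, 3, 7, 12].
  Check: interpolating c through the α_i gives m(x) = 1 + 11·x (degree < 2) with m(α_i) = c_i for every i, so c is indeed a codeword.


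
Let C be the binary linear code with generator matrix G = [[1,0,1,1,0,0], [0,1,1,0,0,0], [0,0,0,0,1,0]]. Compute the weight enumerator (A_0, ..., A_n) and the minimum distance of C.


Weight distribution: A_0 = 1, A_1 = 1, A_2 = 1, A_3 = 3, A_4 = 2. Minimum distance d = 1.

Enumerate all 2^3 = 8 messages m ∈ F_2^3.
For each, compute codeword c = mG in F_2^6, then tally its weight.
  m = 000 → c = 000000, weight = 0.
  m = 100 → c = 101100, weight = 3.
  m = 010 → c = 011000, weight = 2.
  m = 110 → c = 110100, weight = 3.
  m = 001 → c = 000010, weight = 1.
  m = 101 → c = 101110, weight = 4.
  m = 011 → c = 011010, weight = 3.
  m = 111 → c = 110110, weight = 4.
Tally weights:
  weight 0: 1 codewords.
  weight 1: 1 codewords.
  weight 2: 1 codewords.
  weight 3: 3 codewords.
  weight 4: 2 codewords.
Minimum distance d = smallest w > 0 with A_w > 0 = 1.
Sanity: Σ A_w = 8 = 2^3 = 8 ✓.


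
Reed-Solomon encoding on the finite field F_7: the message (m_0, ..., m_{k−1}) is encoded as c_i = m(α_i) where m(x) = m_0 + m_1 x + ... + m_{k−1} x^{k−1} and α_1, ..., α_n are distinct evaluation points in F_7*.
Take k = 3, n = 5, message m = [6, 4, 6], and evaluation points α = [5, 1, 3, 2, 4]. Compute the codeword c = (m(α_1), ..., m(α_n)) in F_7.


c = [1, 2, 2, 3, 6]

Message polynomial: m(x) = 6 + 4·x + 6·x^2 (mod 7).
For each evaluation point α_i, compute m(α_i) mod 7:
  α_1 = 5: Horner steps 6 → 6 → 1, so m(5) = 1.
  α_2 = 1: Horner steps 6 → 3 → 2, so m(1) = 2.
  α_3 = 3: Horner steps 6 → 1 → 2, so m(3) = 2.
  α_4 = 2: Horner steps 6 → 2 → 3, so m(2) = 3.
  α_5 = 4: Horner steps 6 → 0 → 6, so m(4) = 6.
Codeword c = [1, 2, 2, 3, 6] ∈ F_7^5.


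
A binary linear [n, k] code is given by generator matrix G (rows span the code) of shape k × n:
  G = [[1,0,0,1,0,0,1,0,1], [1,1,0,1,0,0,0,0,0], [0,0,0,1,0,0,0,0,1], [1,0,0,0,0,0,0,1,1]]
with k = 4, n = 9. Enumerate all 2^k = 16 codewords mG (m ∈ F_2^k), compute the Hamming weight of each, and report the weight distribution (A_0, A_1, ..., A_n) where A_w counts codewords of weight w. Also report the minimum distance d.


Weight distribution: A_0 = 1, A_2 = 3, A_3 = 8, A_4 = 3, A_6 = 1. Minimum distance d = 2.

Enumerate all 2^4 = 16 messages m ∈ F_2^4.
For each, compute codeword c = mG in F_2^9, then tally its weight.
  m = 0000 → c = 000000000, weight = 0.
  m = 1000 → c = 100100101, weight = 4.
  m = 0100 → c = 110100000, weight = 3.
  m = 1100 → c = 010000101, weight = 3.
  m = 0010 → c = 000100001, weight = 2.
  m = 1010 → c = 100000100, weight = 2.
  m = 0110 → c = 110000001, weight = 3.
  m = 1110 → c = 010100100, weight = 3.
  m = 0001 → c = 100000011, weight = 3.
  m = 1001 → c = 000100110, weight = 3.
  m = 0101 → c = 010100011, weight = 4.
  m = 1101 → c = 110000110, weight = 4.
  m = 0011 → c = 100100010, weight = 3.
  m = 1011 → c = 000000111, weight = 3.
  m = 0111 → c = 010000010, weight = 2.
  m = 1111 → c = 110100111, weight = 6.
Tally weights:
  weight 0: 1 codewords.
  weight 2: 3 codewords.
  weight 3: 8 codewords.
  weight 4: 3 codewords.
  weight 6: 1 codewords.
Minimum distance d = smallest w > 0 with A_w > 0 = 2.
Sanity: Σ A_w = 16 = 2^4 = 16 ✓.


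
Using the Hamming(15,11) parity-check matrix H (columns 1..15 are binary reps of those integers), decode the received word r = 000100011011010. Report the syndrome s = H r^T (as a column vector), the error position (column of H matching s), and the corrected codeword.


s = (1, 1, 0, 0)^T, error position = 12, corrected codeword c = 000100011010010

Compute s = H r^T mod 2 one row at a time:
  s_1 = 1 + 1 + 0 + 1 + 1 + 0 + 1 + 0 = 5 ≡ 1 (mod 2).
  s_2 = 1 + 0 + 0 + 0 + 1 + 0 + 1 + 0 = 3 ≡ 1 (mod 2).
  s_3 = 0 + 0 + 0 + 0 + 0 + 1 + 1 + 0 = 2 ≡ 0 (mod 2).
  s_4 = 0 + 0 + 0 + 0 + 1 + 1 + 0 + 0 = 2 ≡ 0 (mod 2).
s = (1, 1, 0, 0)^T — this equals column 12 of H (binary 1100), so error is at position 12.
Correct: flip bit 12 of r = 000100011011010 to get c = 000100011010010.


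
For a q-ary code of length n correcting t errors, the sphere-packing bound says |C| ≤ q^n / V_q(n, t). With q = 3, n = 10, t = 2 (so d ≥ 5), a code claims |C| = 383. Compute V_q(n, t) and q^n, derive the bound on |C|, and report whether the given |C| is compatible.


V_q(n, t) = 201, q^n = 59049, Hamming bound = 293, |C| = 383 > bound (violated).

Step 1: Compute V_q(n, t) = Σ_{j=0}^2 C(n, j) (q−1)^j.
  j = 0: C(10,0)·(2)^0 = 1·1 = 1.
  j = 1: C(10,1)·(2)^1 = 10·2 = 20.
  j = 2: C(10,2)·(2)^2 = 45·4 = 180.
  V_q(n, t) = 1 + 20 + 180 = 201.
Step 2: q^n = 3^10 = 59049.
Step 3: Hamming bound ⌊q^n / V_q(n,t)⌋ = ⌊59049/201⌋ = 293.
Step 4: Compare |C| = 383 to 293: violated.
The claimed |C| lies above the Hamming bound, so no 3-ary code of length 10 with d ≥ 5 can have 383 codewords.


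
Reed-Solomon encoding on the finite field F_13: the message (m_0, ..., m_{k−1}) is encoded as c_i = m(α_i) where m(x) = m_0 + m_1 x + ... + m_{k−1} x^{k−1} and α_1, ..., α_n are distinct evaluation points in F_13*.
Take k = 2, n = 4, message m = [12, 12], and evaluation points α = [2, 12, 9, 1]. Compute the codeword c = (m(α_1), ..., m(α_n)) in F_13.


c = [10, 0, 3, 11]

Message polynomial: m(x) = 12 + 12·x (mod 13).
For each evaluation point α_i, compute m(α_i) mod 13:
  α_1 = 2: Horner steps 12 → 10, so m(2) = 10.
  α_2 = 12: Horner steps 12 → 0, so m(12) = 0.
  α_3 = 9: Horner steps 12 → 3, so m(9) = 3.
  α_4 = 1: Horner steps 12 → 11, so m(1) = 11.
Codeword c = [10, 0, 3, 11] ∈ F_13^4.


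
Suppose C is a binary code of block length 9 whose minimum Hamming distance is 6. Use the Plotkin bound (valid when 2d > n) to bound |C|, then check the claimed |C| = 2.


Plotkin bound M ≤ 4; given |C| = 2 ≤ bound (satisfied).

Check applicability: 2d = 12, n = 9.
2d − n = 3 > 0, so Plotkin applies.
Compute d/(2d−n) = 6/3 ≈ 2.0000.
⌊d/(2d−n)⌋ = 2.
Plotkin bound: M ≤ 2·2 = 4.
Given |C| = 2, check: satisfied.
This |C| is below the Plotkin bound.


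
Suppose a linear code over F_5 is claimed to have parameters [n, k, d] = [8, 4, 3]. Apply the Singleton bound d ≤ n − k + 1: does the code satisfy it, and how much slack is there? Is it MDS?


Singleton RHS = n − k + 1 = 5, slack = 2, bound satisfied, not MDS.

Singleton bound: d ≤ n − k + 1.
Here n = 8, k = 4, so n − k + 1 = 5.
Given d = 3, check d ≤ 5: YES.
Slack = (n − k + 1) − d = 2.
The code is NOT MDS (slack = 2 > 0).
Description: the claimed parameters are [8, 4, 3]_5; such a code would be non-MDS.


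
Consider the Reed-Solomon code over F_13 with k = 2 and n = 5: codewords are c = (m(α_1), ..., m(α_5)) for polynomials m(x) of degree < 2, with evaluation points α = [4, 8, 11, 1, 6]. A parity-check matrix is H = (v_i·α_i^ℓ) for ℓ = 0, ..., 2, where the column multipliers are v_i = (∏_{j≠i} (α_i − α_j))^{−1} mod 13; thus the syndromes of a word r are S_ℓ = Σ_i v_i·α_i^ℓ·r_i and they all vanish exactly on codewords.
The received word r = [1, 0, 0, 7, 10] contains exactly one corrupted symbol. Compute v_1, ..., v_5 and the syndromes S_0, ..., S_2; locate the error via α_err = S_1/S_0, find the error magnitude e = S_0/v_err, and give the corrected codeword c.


S = (7, 4, 6), error at position 2, error magnitude e = 7, c = [1, 6, 0, 7, 10].

Step 1: column multipliers v_i = (∏_{j≠i}(α_i − α_j))^{−1} mod 13.
  i = 1 (α = 4): (4−8)(4−11)(4−1)(4−6) = (−4)·(−7)·3·(−2) = −168 ≡ 1, so v_1 = 1^{−1} = 1 (mod 13).
  i = 2 (α = 8): (8−4)(8−11)(8−1)(8−6) = 4·(−3)·7·2 = −168 ≡ 1, so v_2 = 1^{−1} = 1 (mod 13).
  i = 3 (α = 11): (11−4)(11−8)(11−1)(11−6) = 7·3·10·5 = 1050 ≡ 10, so v_3 = 10^{−1} = 4 (mod 13).
  i = 4 (α = 1): (1−4)(1−8)(1−11)(1−6) = (−3)·(−7)·(−10)·(−5) = 1050 ≡ 10, so v_4 = 10^{−1} = 4 (mod 13).
  i = 5 (α = 6): (6−4)(6−8)(6−11)(6−1) = 2·(−2)·(−5)·5 = 100 ≡ 9, so v_5 = 9^{−1} = 3 (mod 13).
  v = [1, 1, 4, 4, 3].
Step 2: syndromes of r = [1, 0, 0, 7, 10] (all sums mod 13).
  S_0 = Σ v_i r_i = 1·1 + 1·0 + 4·0 + 4·7 + 3·10 = 59 ≡ 7.
  S_1 = Σ v_i α_i r_i = 1·4·1 + 1·8·0 + 4·11·0 + 4·1·7 + 3·6·10 = 212 ≡ 4.
  α_i^2 mod 13 = [3, 12, 4, 1, 10].
  S_2 = Σ v_i α_i^2 r_i = 1·3·1 + 1·12·0 + 4·4·0 + 4·1·7 + 3·10·10 = 331 ≡ 6.
  S = (7, 4, 6) ≠ 0, so r is not a codeword (an error is present).
Step 3: locate the error. For a single error e at position i, S_ℓ = v_i·e·α_i^ℓ, so α_err = S_1/S_0.
  S_0^{−1} = 7^{−1} = 2 (mod 13), so α_err = 4·2 = 8 ≡ 8 = α_2. Error position i = 2.
  Consistency check: S_2/S_1 = 6·10 = 60 ≡ 8 = α_err ✓ (single-error assumption holds).
Step 4: error magnitude e = S_0/v_2 = S_0·∏_{j≠2}(α_2 − α_j) = 7·1 = 7 ≡ 7 (mod 13).
Step 5: correct position 2: c_2 = r_2 − e = 0 − 7 ≡ 6 (mod 13). Hence c = [1, 6, 0, 7, 10].
  Check: interpolating c through the α_i gives m(x) = 9 + 11·x (degree < 2) with m(α_i) = c_i for every i, so c is indeed a codeword.


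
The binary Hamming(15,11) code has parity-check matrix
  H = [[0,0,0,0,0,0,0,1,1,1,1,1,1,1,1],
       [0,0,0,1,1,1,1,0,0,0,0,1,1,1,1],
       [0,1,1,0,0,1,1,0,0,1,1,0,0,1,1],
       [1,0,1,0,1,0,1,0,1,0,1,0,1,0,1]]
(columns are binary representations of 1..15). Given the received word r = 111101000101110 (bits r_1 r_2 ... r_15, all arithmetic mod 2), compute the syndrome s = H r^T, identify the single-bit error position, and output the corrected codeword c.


s = (0, 1, 1, 1)^T, error position = 7, corrected codeword c = 111101100101110

Compute s = H r^T mod 2 one row at a time:
  s_1 = 0 + 0 + 1 + 0 + 1 + 1 + 1 + 0 = 4 ≡ 0 (mod 2).
  s_2 = 1 + 0 + 1 + 0 + 1 + 1 + 1 + 0 = 5 ≡ 1 (mod 2).
  s_3 = 1 + 1 + 1 + 0 + 1 + 0 + 1 + 0 = 5 ≡ 1 (mod 2).
  s_4 = 1 + 1 + 0 + 0 + 0 + 0 + 1 + 0 = 3 ≡ 1 (mod 2).
s = (0, 1, 1, 1)^T — this equals column 7 of H (binary 0111), so error is at position 7.
Correct: flip bit 7 of r = 111101000101110 to get c = 111101100101110.


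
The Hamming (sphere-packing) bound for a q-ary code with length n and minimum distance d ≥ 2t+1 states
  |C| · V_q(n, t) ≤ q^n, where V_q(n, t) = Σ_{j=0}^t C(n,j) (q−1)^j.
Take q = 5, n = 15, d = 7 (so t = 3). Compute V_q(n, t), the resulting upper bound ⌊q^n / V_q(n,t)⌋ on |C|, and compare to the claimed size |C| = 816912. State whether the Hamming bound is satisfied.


V_q(n, t) = 30861, q^n = 30517578125, Hamming bound = 988871, |C| = 816912 ≤ bound (satisfied).

Step 1: Compute V_q(n, t) = Σ_{j=0}^3 C(n, j) (q−1)^j.
  j = 0: C(15,0)·(4)^0 = 1·1 = 1.
  j = 1: C(15,1)·(4)^1 = 15·4 = 60.
  j = 2: C(15,2)·(4)^2 = 105·16 = 1680.
  j = 3: C(15,3)·(4)^3 = 455·64 = 29120.
  V_q(n, t) = 1 + 60 + 1680 + 29120 = 30861.
Step 2: q^n = 5^15 = 30517578125.
Step 3: Hamming bound ⌊q^n / V_q(n,t)⌋ = ⌊30517578125/30861⌋ = 988871.
Step 4: Compare |C| = 816912 to 988871: satisfied.
The claimed |C| lies below the Hamming bound.


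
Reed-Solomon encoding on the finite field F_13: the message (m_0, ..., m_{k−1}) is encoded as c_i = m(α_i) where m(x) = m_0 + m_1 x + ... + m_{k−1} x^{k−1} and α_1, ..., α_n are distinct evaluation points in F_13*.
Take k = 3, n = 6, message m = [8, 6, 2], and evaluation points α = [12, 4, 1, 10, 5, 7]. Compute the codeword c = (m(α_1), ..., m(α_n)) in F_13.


c = [4, 12, 3, 8, 10, 5]

Message polynomial: m(x) = 8 + 6·x + 2·x^2 (mod 13).
For each evaluation point α_i, compute m(α_i) mod 13:
  α_1 = 12: Horner steps 2 → 4 → 4, so m(12) = 4.
  α_2 = 4: Horner steps 2 → 1 → 12, so m(4) = 12.
  α_3 = 1: Horner steps 2 → 8 → 3, so m(1) = 3.
  α_4 = 10: Horner steps 2 → 0 → 8, so m(10) = 8.
  α_5 = 5: Horner steps 2 → 3 → 10, so m(5) = 10.
  α_6 = 7: Horner steps 2 → 7 → 5, so m(7) = 5.
Codeword c = [4, 12, 3, 8, 10, 5] ∈ F_13^6.


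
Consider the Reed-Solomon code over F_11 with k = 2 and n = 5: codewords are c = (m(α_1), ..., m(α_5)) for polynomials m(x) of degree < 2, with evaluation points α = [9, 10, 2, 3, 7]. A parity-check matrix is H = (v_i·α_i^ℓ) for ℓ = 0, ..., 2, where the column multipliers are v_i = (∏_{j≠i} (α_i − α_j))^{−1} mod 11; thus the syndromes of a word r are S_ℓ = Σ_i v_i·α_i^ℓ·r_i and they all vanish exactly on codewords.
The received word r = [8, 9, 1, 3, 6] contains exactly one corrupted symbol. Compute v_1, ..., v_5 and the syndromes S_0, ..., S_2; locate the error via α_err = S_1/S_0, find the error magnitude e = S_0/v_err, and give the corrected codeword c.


S = (7, 10, 8), error at position 4, error magnitude e = 1, c = [8, 9, 1, 2, 6].

Step 1: column multipliers v_i = (∏_{j≠i}(α_i − α_j))^{−1} mod 11.
  i = 1 (α = 9): (9−10)(9−2)(9−3)(9−7) = (−1)·7·6·2 = −84 ≡ 4, so v_1 = 4^{−1} = 3 (mod 11).
  i = 2 (α = 10): (10−9)(10−2)(10−3)(10−7) = 1·8·7·3 = 168 ≡ 3, so v_2 = 3^{−1} = 4 (mod 11).
  i = 3 (α = 2): (2−9)(2−10)(2−3)(2−7) = (−7)·(−8)·(−1)·(−5) = 280 ≡ 5, so v_3 = 5^{−1} = 9 (mod 11).
  i = 4 (α = 3): (3−9)(3−10)(3−2)(3−7) = (−6)·(−7)·1·(−4) = −168 ≡ 8, so v_4 = 8^{−1} = 7 (mod 11).
  i = 5 (α = 7): (7−9)(7−10)(7−2)(7−3) = (−2)·(−3)·5·4 = 120 ≡ 10, so v_5 = 10^{−1} = 10 (mod 11).
  v = [3, 4, 9, 7, 10].
Step 2: syndromes of r = [8, 9, 1, 3, 6] (all sums mod 11).
  S_0 = Σ v_i r_i = 3·8 + 4·9 + 9·1 + 7·3 + 10·6 = 150 ≡ 7.
  S_1 = Σ v_i α_i r_i = 3·9·8 + 4·10·9 + 9·2·1 + 7·3·3 + 10·7·6 = 1077 ≡ 10.
  α_i^2 mod 11 = [4, 1, 4, 9, 5].
  S_2 = Σ v_i α_i^2 r_i = 3·4·8 + 4·1·9 + 9·4·1 + 7·9·3 + 10·5·6 = 657 ≡ 8.
  S = (7, 10, 8) ≠ 0, so r is not a codeword (an error is present).
Step 3: locate the error. For a single error e at position i, S_ℓ = v_i·e·α_i^ℓ, so α_err = S_1/S_0.
  S_0^{−1} = 7^{−1} = 8 (mod 11), so α_err = 10·8 = 80 ≡ 3 = α_4. Error position i = 4.
  Consistency check: S_2/S_1 = 8·10 = 80 ≡ 3 = α_err ✓ (single-error assumption holds).
Step 4: error magnitude e = S_0/v_4 = S_0·∏_{j≠4}(α_4 − α_j) = 7·8 = 56 ≡ 1 (mod 11).
Step 5: correct position 4: c_4 = r_4 − e = 3 − 1 ≡ 2 (mod 11). Hence c = [8, 9, 1, 2, 6].
  Check: interpolating c through the α_i gives m(x) = 10 + 1·x (degree < 2) with m(α_i) = c_i for every i, so c is indeed a codeword.


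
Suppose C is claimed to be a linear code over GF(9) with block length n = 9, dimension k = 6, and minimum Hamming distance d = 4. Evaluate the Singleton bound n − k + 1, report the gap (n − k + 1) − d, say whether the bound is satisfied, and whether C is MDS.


Singleton RHS = n − k + 1 = 4, slack = 0, bound satisfied, MDS.

Singleton bound: d ≤ n − k + 1.
Here n = 9, k = 6, so n − k + 1 = 4.
Given d = 4, check d ≤ 4: YES.
Slack = (n − k + 1) − d = 0.
The code is MDS (slack = 0).
Description: the claimed parameters are [9, 6, 4]_9; such a code would be MDS (meets Singleton bound).


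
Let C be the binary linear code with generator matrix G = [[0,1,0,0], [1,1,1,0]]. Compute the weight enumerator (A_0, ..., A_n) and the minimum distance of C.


Weight distribution: A_0 = 1, A_1 = 1, A_2 = 1, A_3 = 1. Minimum distance d = 1.

Enumerate all 2^2 = 4 messages m ∈ F_2^2.
For each, compute codeword c = mG in F_2^4, then tally its weight.
  m = 00 → c = 0000, weight = 0.
  m = 10 → c = 0100, weight = 1.
  m = 01 → c = 1110, weight = 3.
  m = 11 → c = 1010, weight = 2.
Tally weights:
  weight 0: 1 codewords.
  weight 1: 1 codewords.
  weight 2: 1 codewords.
  weight 3: 1 codewords.
Minimum distance d = smallest w > 0 with A_w > 0 = 1.
Sanity: Σ A_w = 4 = 2^2 = 4 ✓.


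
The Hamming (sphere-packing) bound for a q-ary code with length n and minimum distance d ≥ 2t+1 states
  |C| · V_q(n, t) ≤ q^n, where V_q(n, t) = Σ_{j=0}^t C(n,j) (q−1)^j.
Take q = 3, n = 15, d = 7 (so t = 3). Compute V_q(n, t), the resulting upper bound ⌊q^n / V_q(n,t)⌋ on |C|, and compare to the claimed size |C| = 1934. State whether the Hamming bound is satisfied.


V_q(n, t) = 4091, q^n = 14348907, Hamming bound = 3507, |C| = 1934 ≤ bound (satisfied).

Step 1: Compute V_q(n, t) = Σ_{j=0}^3 C(n, j) (q−1)^j.
  j = 0: C(15,0)·(2)^0 = 1·1 = 1.
  j = 1: C(15,1)·(2)^1 = 15·2 = 30.
  j = 2: C(15,2)·(2)^2 = 105·4 = 420.
  j = 3: C(15,3)·(2)^3 = 455·8 = 3640.
  V_q(n, t) = 1 + 30 + 420 + 3640 = 4091.
Step 2: q^n = 3^15 = 14348907.
Step 3: Hamming bound ⌊q^n / V_q(n,t)⌋ = ⌊14348907/4091⌋ = 3507.
Step 4: Compare |C| = 1934 to 3507: satisfied.
The claimed |C| lies below the Hamming bound.


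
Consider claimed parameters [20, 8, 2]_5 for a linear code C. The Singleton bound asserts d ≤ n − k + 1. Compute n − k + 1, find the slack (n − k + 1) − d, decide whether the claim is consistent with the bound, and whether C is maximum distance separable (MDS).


Singleton RHS = n − k + 1 = 13, slack = 11, bound satisfied, not MDS.

Singleton bound: d ≤ n − k + 1.
Here n = 20, k = 8, so n − k + 1 = 13.
Given d = 2, check d ≤ 13: YES.
Slack = (n − k + 1) − d = 11.
The code is NOT MDS (slack = 11 > 0).
Description: the claimed parameters are [20, 8, 2]_5; such a code would be non-MDS.


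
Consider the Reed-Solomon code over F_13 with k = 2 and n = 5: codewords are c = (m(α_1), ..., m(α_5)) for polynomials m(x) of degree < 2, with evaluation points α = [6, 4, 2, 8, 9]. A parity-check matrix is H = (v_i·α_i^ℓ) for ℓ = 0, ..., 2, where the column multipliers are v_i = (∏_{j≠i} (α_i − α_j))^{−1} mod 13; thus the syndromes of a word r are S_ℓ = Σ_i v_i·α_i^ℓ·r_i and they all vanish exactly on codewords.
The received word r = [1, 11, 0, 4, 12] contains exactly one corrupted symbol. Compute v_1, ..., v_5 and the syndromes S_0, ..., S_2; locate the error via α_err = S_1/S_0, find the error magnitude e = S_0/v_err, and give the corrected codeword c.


S = (4, 8, 3), error at position 3, error magnitude e = 5, c = [1, 11, 8, 4, 12].

Step 1: column multipliers v_i = (∏_{j≠i}(α_i − α_j))^{−1} mod 13.
  i = 1 (α = 6): (6−4)(6−2)(6−8)(6−9) = 2·4·(−2)·(−3) = 48 ≡ 9, so v_1 = 9^{−1} = 3 (mod 13).
  i = 2 (α = 4): (4−6)(4−2)(4−8)(4−9) = (−2)·2·(−4)·(−5) = −80 ≡ 11, so v_2 = 11^{−1} = 6 (mod 13).
  i = 3 (α = 2): (2−6)(2−4)(2−8)(2−9) = (−4)·(−2)·(−6)·(−7) = 336 ≡ 11, so v_3 = 11^{−1} = 6 (mod 13).
  i = 4 (α = 8): (8−6)(8−4)(8−2)(8−9) = 2·4·6·(−1) = −48 ≡ 4, so v_4 = 4^{−1} = 10 (mod 13).
  i = 5 (α = 9): (9−6)(9−4)(9−2)(9−8) = 3·5·7·1 = 105 ≡ 1, so v_5 = 1^{−1} = 1 (mod 13).
  v = [3, 6, 6, 10, 1].
Step 2: syndromes of r = [1, 11, 0, 4, 12] (all sums mod 13).
  S_0 = Σ v_i r_i = 3·1 + 6·11 + 6·0 + 10·4 + 1·12 = 121 ≡ 4.
  S_1 = Σ v_i α_i r_i = 3·6·1 + 6·4·11 + 6·2·0 + 10·8·4 + 1·9·12 = 710 ≡ 8.
  α_i^2 mod 13 = [10, 3, 4, 12, 3].
  S_2 = Σ v_i α_i^2 r_i = 3·10·1 + 6·3·11 + 6·4·0 + 10·12·4 + 1·3·12 = 744 ≡ 3.
  S = (4, 8, 3) ≠ 0, so r is not a codeword (an error is present).
Step 3: locate the error. For a single error e at position i, S_ℓ = v_i·e·α_i^ℓ, so α_err = S_1/S_0.
  S_0^{−1} = 4^{−1} = 10 (mod 13), so α_err = 8·10 = 80 ≡ 2 = α_3. Error position i = 3.
  Consistency check: S_2/S_1 = 3·5 = 15 ≡ 2 = α_err ✓ (single-error assumption holds).
Step 4: error magnitude e = S_0/v_3 = S_0·∏_{j≠3}(α_3 − α_j) = 4·11 = 44 ≡ 5 (mod 13).
Step 5: correct position 3: c_3 = r_3 − e = 0 − 5 ≡ 8 (mod 13). Hence c = [1, 11, 8, 4, 12].
  Check: interpolating c through the α_i gives m(x) = 5 + 8·x (degree < 2) with m(α_i) = c_i for every i, so c is indeed a codeword.


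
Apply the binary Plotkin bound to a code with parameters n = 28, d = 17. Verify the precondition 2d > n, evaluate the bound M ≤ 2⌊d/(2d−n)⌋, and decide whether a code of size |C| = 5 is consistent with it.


Plotkin bound M ≤ 4; given |C| = 5 > bound (violated).

Check applicability: 2d = 34, n = 28.
2d − n = 6 > 0, so Plotkin applies.
Compute d/(2d−n) = 17/6 ≈ 2.8333.
⌊d/(2d−n)⌋ = 2.
Plotkin bound: M ≤ 2·2 = 4.
Given |C| = 5, check: VIOLATED.
This |C| is above the Plotkin bound, so no binary code with n = 28, d = 17 and 5 codewords exists.


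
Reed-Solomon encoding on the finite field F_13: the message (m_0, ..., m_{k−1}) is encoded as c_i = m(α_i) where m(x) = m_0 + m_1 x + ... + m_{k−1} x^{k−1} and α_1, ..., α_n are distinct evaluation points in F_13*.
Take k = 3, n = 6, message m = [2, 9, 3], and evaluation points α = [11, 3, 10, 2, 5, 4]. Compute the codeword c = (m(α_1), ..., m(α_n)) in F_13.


c = [9, 4, 2, 6, 5, 8]

Message polynomial: m(x) = 2 + 9·x + 3·x^2 (mod 13).
For each evaluation point α_i, compute m(α_i) mod 13:
  α_1 = 11: Horner steps 3 → 3 → 9, so m(11) = 9.
  α_2 = 3: Horner steps 3 → 5 → 4, so m(3) = 4.
  α_3 = 10: Horner steps 3 → 0 → 2, so m(10) = 2.
  α_4 = 2: Horner steps 3 → 2 → 6, so m(2) = 6.
  α_5 = 5: Horner steps 3 → 11 → 5, so m(5) = 5.
  α_6 = 4: Horner steps 3 → 8 → 8, so m(4) = 8.
Codeword c = [9, 4, 2, 6, 5, 8] ∈ F_13^6.


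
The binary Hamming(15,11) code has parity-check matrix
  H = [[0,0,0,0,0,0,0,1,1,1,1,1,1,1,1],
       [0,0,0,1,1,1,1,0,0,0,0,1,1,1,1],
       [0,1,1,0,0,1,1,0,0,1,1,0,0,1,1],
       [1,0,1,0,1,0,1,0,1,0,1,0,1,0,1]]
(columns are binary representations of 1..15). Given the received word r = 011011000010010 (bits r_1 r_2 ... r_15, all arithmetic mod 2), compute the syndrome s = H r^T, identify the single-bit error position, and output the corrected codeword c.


s = (0, 1, 1, 1)^T, error position = 7, corrected codeword c = 011011100010010

Compute s = H r^T mod 2 one row at a time:
  s_1 = 0 + 0 + 0 + 1 + 0 + 0 + 1 + 0 = 2 ≡ 0 (mod 2).
  s_2 = 0 + 1 + 1 + 0 + 0 + 0 + 1 + 0 = 3 ≡ 1 (mod 2).
  s_3 = 1 + 1 + 1 + 0 + 0 + 1 + 1 + 0 = 5 ≡ 1 (mod 2).
  s_4 = 0 + 1 + 1 + 0 + 0 + 1 + 0 + 0 = 3 ≡ 1 (mod 2).
s = (0, 1, 1, 1)^T — this equals column 7 of H (binary 0111), so error is at position 7.
Correct: flip bit 7 of r = 011011000010010 to get c = 011011100010010.


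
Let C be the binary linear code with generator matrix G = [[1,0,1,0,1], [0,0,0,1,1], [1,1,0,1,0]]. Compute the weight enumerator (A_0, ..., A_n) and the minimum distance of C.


Weight distribution: A_0 = 1, A_2 = 2, A_3 = 4, A_4 = 1. Minimum distance d = 2.

Enumerate all 2^3 = 8 messages m ∈ F_2^3.
For each, compute codeword c = mG in F_2^5, then tally its weight.
  m = 000 → c = 00000, weight = 0.
  m = 100 → c = 10101, weight = 3.
  m = 010 → c = 00011, weight = 2.
  m = 110 → c = 10110, weight = 3.
  m = 001 → c = 11010, weight = 3.
  m = 101 → c = 01111, weight = 4.
  m = 011 → c = 11001, weight = 3.
  m = 111 → c = 01100, weight = 2.
Tally weights:
  weight 0: 1 codewords.
  weight 2: 2 codewords.
  weight 3: 4 codewords.
  weight 4: 1 codewords.
Minimum distance d = smallest w > 0 with A_w > 0 = 2.
Sanity: Σ A_w = 8 = 2^3 = 8 ✓.


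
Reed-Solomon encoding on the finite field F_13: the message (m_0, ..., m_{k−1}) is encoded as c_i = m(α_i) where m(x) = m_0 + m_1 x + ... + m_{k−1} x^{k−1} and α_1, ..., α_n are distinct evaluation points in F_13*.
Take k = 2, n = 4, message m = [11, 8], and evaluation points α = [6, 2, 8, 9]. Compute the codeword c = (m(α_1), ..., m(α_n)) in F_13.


c = [7, 1, 10, 5]

Message polynomial: m(x) = 11 + 8·x (mod 13).
For each evaluation point α_i, compute m(α_i) mod 13:
  α_1 = 6: Horner steps 8 → 7, so m(6) = 7.
  α_2 = 2: Horner steps 8 → 1, so m(2) = 1.
  α_3 = 8: Horner steps 8 → 10, so m(8) = 10.
  α_4 = 9: Horner steps 8 → 5, so m(9) = 5.
Codeword c = [7, 1, 10, 5] ∈ F_13^4.


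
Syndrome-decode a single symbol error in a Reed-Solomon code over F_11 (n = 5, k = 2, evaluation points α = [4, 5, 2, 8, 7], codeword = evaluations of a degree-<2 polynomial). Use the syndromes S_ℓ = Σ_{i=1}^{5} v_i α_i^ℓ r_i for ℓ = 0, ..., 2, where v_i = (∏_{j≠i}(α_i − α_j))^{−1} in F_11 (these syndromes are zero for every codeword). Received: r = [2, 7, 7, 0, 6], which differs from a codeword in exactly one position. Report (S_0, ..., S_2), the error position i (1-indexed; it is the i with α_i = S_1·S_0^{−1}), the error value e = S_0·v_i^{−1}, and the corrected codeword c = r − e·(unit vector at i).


S = (1, 2, 4), error at position 3, error magnitude e = 4, c = [2, 7, 3, 0, 6].

Step 1: column multipliers v_i = (∏_{j≠i}(α_i − α_j))^{−1} mod 11.
  i = 1 (α = 4): (4−5)(4−2)(4−8)(4−7) = (−1)·2·(−4)·(−3) = −24 ≡ 9, so v_1 = 9^{−1} = 5 (mod 11).
  i = 2 (α = 5): (5−4)(5−2)(5−8)(5−7) = 1·3·(−3)·(−2) = 18 ≡ 7, so v_2 = 7^{−1} = 8 (mod 11).
  i = 3 (α = 2): (2−4)(2−5)(2−8)(2−7) = (−2)·(−3)·(−6)·(−5) = 180 ≡ 4, so v_3 = 4^{−1} = 3 (mod 11).
  i = 4 (α = 8): (8−4)(8−5)(8−2)(8−7) = 4·3·6·1 = 72 ≡ 6, so v_4 = 6^{−1} = 2 (mod 11).
  i = 5 (α = 7): (7−4)(7−5)(7−2)(7−8) = 3·2·5·(−1) = −30 ≡ 3, so v_5 = 3^{−1} = 4 (mod 11).
  v = [5, 8, 3, 2, 4].
Step 2: syndromes of r = [2, 7, 7, 0, 6] (all sums mod 11).
  S_0 = Σ v_i r_i = 5·2 + 8·7 + 3·7 + 2·0 + 4·6 = 111 ≡ 1.
  S_1 = Σ v_i α_i r_i = 5·4·2 + 8·5·7 + 3·2·7 + 2·8·0 + 4·7·6 = 530 ≡ 2.
  α_i^2 mod 11 = [5, 3, 4, 9, 5].
  S_2 = Σ v_i α_i^2 r_i = 5·5·2 + 8·3·7 + 3·4·7 + 2·9·0 + 4·5·6 = 422 ≡ 4.
  S = (1, 2, 4) ≠ 0, so r is not a codeword (an error is present).
Step 3: locate the error. For a single error e at position i, S_ℓ = v_i·e·α_i^ℓ, so α_err = S_1/S_0.
  S_0^{−1} = 1^{−1} = 1 (mod 11), so α_err = 2·1 = 2 ≡ 2 = α_3. Error position i = 3.
  Consistency check: S_2/S_1 = 4·6 = 24 ≡ 2 = α_err ✓ (single-error assumption holds).
Step 4: error magnitude e = S_0/v_3 = S_0·∏_{j≠3}(α_3 − α_j) = 1·4 = 4 ≡ 4 (mod 11).
Step 5: correct position 3: c_3 = r_3 − e = 7 − 4 ≡ 3 (mod 11). Hence c = [2, 7, 3, 0, 6].
  Check: interpolating c through the α_i gives m(x) = 4 + 5·x (degree < 2) with m(α_i) = c_i for every i, so c is indeed a codeword.


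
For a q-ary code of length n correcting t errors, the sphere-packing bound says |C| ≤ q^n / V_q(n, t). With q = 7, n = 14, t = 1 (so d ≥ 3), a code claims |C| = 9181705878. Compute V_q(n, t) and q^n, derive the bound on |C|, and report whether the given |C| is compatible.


V_q(n, t) = 85, q^n = 678223072849, Hamming bound = 7979094974, |C| = 9181705878 > bound (violated).

Step 1: Compute V_q(n, t) = Σ_{j=0}^1 C(n, j) (q−1)^j.
  j = 0: C(14,0)·(6)^0 = 1·1 = 1.
  j = 1: C(14,1)·(6)^1 = 14·6 = 84.
  V_q(n, t) = 1 + 84 = 85.
Step 2: q^n = 7^14 = 678223072849.
Step 3: Hamming bound ⌊q^n / V_q(n,t)⌋ = ⌊678223072849/85⌋ = 7979094974.
Step 4: Compare |C| = 9181705878 to 7979094974: violated.
The claimed |C| lies above the Hamming bound, so no 7-ary code of length 14 with d ≥ 3 can have 9181705878 codewords.


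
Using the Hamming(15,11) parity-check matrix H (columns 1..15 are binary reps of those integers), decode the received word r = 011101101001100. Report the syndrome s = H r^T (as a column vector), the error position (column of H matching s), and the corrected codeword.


s = (1, 1, 0, 0)^T, error position = 12, corrected codeword c = 011101101000100

Compute s = H r^T mod 2 one row at a time:
  s_1 = 0 + 1 + 0 + 0 + 1 + 1 + 0 + 0 = 3 ≡ 1 (mod 2).
  s_2 = 1 + 0 + 1 + 1 + 1 + 1 + 0 + 0 = 5 ≡ 1 (mod 2).
  s_3 = 1 + 1 + 1 + 1 + 0 + 0 + 0 + 0 = 4 ≡ 0 (mod 2).
  s_4 = 0 + 1 + 0 + 1 + 1 + 0 + 1 + 0 = 4 ≡ 0 (mod 2).
s = (1, 1, 0, 0)^T — this equals column 12 of H (binary 1100), so error is at position 12.
Correct: flip bit 12 of r = 011101101001100 to get c = 011101101000100.


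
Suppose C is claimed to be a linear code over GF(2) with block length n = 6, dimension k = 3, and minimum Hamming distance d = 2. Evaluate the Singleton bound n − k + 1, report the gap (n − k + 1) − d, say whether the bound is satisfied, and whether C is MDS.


Singleton RHS = n − k + 1 = 4, slack = 2, bound satisfied, not MDS.

Singleton bound: d ≤ n − k + 1.
Here n = 6, k = 3, so n − k + 1 = 4.
Given d = 2, check d ≤ 4: YES.
Slack = (n − k + 1) − d = 2.
The code is NOT MDS (slack = 2 > 0).
Description: the claimed parameters are [6, 3, 2]_2; such a code would be non-MDS.


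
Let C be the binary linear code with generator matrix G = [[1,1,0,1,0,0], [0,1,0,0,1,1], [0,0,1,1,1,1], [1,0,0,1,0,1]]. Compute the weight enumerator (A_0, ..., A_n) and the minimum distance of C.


Weight distribution: A_0 = 1, A_1 = 1, A_2 = 2, A_3 = 6, A_4 = 5, A_5 = 1. Minimum distance d = 1.

Enumerate all 2^4 = 16 messages m ∈ F_2^4.
For each, compute codeword c = mG in F_2^6, then tally its weight.
  m = 0000 → c = 000000, weight = 0.
  m = 1000 → c = 110100, weight = 3.
  m = 0100 → c = 010011, weight = 3.
  m = 1100 → c = 100111, weight = 4.
  m = 0010 → c = 001111, weight = 4.
  m = 1010 → c = 111011, weight = 5.
  m = 0110 → c = 011100, weight = 3.
  m = 1110 → c = 101000, weight = 2.
  m = 0001 → c = 100101, weight = 3.
  m = 1001 → c = 010001, weight = 2.
  m = 0101 → c = 110110, weight = 4.
  m = 1101 → c = 000010, weight = 1.
  m = 0011 → c = 101010, weight = 3.
  m = 1011 → c = 011110, weight = 4.
  m = 0111 → c = 111001, weight = 4.
  m = 1111 → c = 001101, weight = 3.
Tally weights:
  weight 0: 1 codewords.
  weight 1: 1 codewords.
  weight 2: 2 codewords.
  weight 3: 6 codewords.
  weight 4: 5 codewords.
  weight 5: 1 codewords.
Minimum distance d = smallest w > 0 with A_w > 0 = 1.
Sanity: Σ A_w = 16 = 2^4 = 16 ✓.


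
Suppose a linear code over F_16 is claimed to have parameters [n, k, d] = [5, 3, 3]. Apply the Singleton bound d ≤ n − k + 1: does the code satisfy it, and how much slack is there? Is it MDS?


Singleton RHS = n − k + 1 = 3, slack = 0, bound satisfied, MDS.

Singleton bound: d ≤ n − k + 1.
Here n = 5, k = 3, so n − k + 1 = 3.
Given d = 3, check d ≤ 3: YES.
Slack = (n − k + 1) − d = 0.
The code is MDS (slack = 0).
Description: the claimed parameters are [5, 3, 3]_16; such a code would be MDS (meets Singleton bound).


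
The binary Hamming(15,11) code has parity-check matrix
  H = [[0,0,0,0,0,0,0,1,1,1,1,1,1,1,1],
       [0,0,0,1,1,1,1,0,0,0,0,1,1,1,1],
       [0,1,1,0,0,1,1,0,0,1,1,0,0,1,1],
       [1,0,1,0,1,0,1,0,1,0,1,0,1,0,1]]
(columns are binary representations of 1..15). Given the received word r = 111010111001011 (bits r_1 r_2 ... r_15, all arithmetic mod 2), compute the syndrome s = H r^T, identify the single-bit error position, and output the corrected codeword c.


s = (1, 1, 1, 0)^T, error position = 14, corrected codeword c = 111010111001001

Compute s = H r^T mod 2 one row at a time:
  s_1 = 1 + 1 + 0 + 0 + 1 + 0 + 1 + 1 = 5 ≡ 1 (mod 2).
  s_2 = 0 + 1 + 0 + 1 + 1 + 0 + 1 + 1 = 5 ≡ 1 (mod 2).
  s_3 = 1 + 1 + 0 + 1 + 0 + 0 + 1 + 1 = 5 ≡ 1 (mod 2).
  s_4 = 1 + 1 + 1 + 1 + 1 + 0 + 0 + 1 = 6 ≡ 0 (mod 2).
s = (1, 1, 1, 0)^T — this equals column 14 of H (binary 1110), so error is at position 14.
Correct: flip bit 14 of r = 111010111001011 to get c = 111010111001001.


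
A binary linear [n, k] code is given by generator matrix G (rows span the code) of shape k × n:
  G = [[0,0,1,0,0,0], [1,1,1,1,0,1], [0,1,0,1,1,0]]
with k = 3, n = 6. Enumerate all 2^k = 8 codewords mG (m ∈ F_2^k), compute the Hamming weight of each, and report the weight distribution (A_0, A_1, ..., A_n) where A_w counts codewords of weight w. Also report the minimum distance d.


Weight distribution: A_0 = 1, A_1 = 1, A_3 = 2, A_4 = 3, A_5 = 1. Minimum distance d = 1.

Enumerate all 2^3 = 8 messages m ∈ F_2^3.
For each, compute codeword c = mG in F_2^6, then tally its weight.
  m = 000 → c = 000000, weight = 0.
  m = 100 → c = 001000, weight = 1.
  m = 010 → c = 111101, weight = 5.
  m = 110 → c = 110101, weight = 4.
  m = 001 → c = 010110, weight = 3.
  m = 101 → c = 011110, weight = 4.
  m = 011 → c = 101011, weight = 4.
  m = 111 → c = 100011, weight = 3.
Tally weights:
  weight 0: 1 codewords.
  weight 1: 1 codewords.
  weight 3: 2 codewords.
  weight 4: 3 codewords.
  weight 5: 1 codewords.
Minimum distance d = smallest w > 0 with A_w > 0 = 1.
Sanity: Σ A_w = 8 = 2^3 = 8 ✓.


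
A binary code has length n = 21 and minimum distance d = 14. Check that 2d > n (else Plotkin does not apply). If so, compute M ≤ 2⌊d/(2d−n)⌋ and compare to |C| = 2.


Plotkin bound M ≤ 4; given |C| = 2 ≤ bound (satisfied).

Check applicability: 2d = 28, n = 21.
2d − n = 7 > 0, so Plotkin applies.
Compute d/(2d−n) = 14/7 ≈ 2.0000.
⌊d/(2d−n)⌋ = 2.
Plotkin bound: M ≤ 2·2 = 4.
Given |C| = 2, check: satisfied.
This |C| is below the Plotkin bound.


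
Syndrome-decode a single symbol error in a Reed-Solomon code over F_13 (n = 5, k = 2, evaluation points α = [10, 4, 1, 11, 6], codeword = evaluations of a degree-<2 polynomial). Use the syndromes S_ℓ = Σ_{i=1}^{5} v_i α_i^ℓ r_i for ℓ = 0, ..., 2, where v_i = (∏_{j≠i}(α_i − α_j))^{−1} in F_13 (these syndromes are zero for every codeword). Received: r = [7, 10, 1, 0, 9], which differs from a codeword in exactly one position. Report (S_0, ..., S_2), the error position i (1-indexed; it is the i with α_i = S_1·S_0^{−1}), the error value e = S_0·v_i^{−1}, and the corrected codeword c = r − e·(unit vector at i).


S = (2, 2, 2), error at position 3, error magnitude e = 9, c = [7, 10, 5, 0, 9].

Step 1: column multipliers v_i = (∏_{j≠i}(α_i − α_j))^{−1} mod 13.
  i = 1 (α = 10): (10−4)(10−1)(10−11)(10−6) = 6·9·(−1)·4 = −216 ≡ 5, so v_1 = 5^{−1} = 8 (mod 13).
  i = 2 (α = 4): (4−10)(4−1)(4−11)(4−6) = (−6)·3·(−7)·(−2) = −252 ≡ 8, so v_2 = 8^{−1} = 5 (mod 13).
  i = 3 (α = 1): (1−10)(1−4)(1−11)(1−6) = (−9)·(−3)·(−10)·(−5) = 1350 ≡ 11, so v_3 = 11^{−1} = 6 (mod 13).
  i = 4 (α = 11): (11−10)(11−4)(11−1)(11−6) = 1·7·10·5 = 350 ≡ 12, so v_4 = 12^{−1} = 12 (mod 13).
  i = 5 (α = 6): (6−10)(6−4)(6−1)(6−11) = (−4)·2·5·(−5) = 200 ≡ 5, so v_5 = 5^{−1} = 8 (mod 13).
  v = [8, 5, 6, 12, 8].
Step 2: syndromes of r = [7, 10, 1, 0, 9] (all sums mod 13).
  S_0 = Σ v_i r_i = 8·7 + 5·10 + 6·1 + 12·0 + 8·9 = 184 ≡ 2.
  S_1 = Σ v_i α_i r_i = 8·10·7 + 5·4·10 + 6·1·1 + 12·11·0 + 8·6·9 = 1198 ≡ 2.
  α_i^2 mod 13 = [9, 3, 1, 4, 10].
  S_2 = Σ v_i α_i^2 r_i = 8·9·7 + 5·3·10 + 6·1·1 + 12·4·0 + 8·10·9 = 1380 ≡ 2.
  S = (2, 2, 2) ≠ 0, so r is not a codeword (an error is present).
Step 3: locate the error. For a single error e at position i, S_ℓ = v_i·e·α_i^ℓ, so α_err = S_1/S_0.
  S_0^{−1} = 2^{−1} = 7 (mod 13), so α_err = 2·7 = 14 ≡ 1 = α_3. Error position i = 3.
  Consistency check: S_2/S_1 = 2·7 = 14 ≡ 1 = α_err ✓ (single-error assumption holds).
Step 4: error magnitude e = S_0/v_3 = S_0·∏_{j≠3}(α_3 − α_j) = 2·11 = 22 ≡ 9 (mod 13).
Step 5: correct position 3: c_3 = r_3 − e = 1 − 9 ≡ 5 (mod 13). Hence c = [7, 10, 5, 0, 9].
  Check: interpolating c through the α_i gives m(x) = 12 + 6·x (degree < 2) with m(α_i) = c_i for every i, so c is indeed a codeword.
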